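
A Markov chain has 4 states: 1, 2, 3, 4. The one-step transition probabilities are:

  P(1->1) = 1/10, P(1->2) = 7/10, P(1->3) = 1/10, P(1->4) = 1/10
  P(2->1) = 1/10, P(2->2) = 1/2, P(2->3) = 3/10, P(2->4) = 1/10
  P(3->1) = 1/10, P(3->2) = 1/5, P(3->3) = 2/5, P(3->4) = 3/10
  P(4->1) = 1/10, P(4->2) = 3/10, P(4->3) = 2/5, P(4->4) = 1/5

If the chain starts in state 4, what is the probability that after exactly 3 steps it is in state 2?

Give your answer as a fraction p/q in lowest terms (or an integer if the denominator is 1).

Computing P^3 by repeated multiplication:
P^1 =
  1: [1/10, 7/10, 1/10, 1/10]
  2: [1/10, 1/2, 3/10, 1/10]
  3: [1/10, 1/5, 2/5, 3/10]
  4: [1/10, 3/10, 2/5, 1/5]
P^2 =
  1: [1/10, 47/100, 3/10, 13/100]
  2: [1/10, 41/100, 8/25, 17/100]
  3: [1/10, 17/50, 7/20, 21/100]
  4: [1/10, 9/25, 17/50, 1/5]
P^3 =
  1: [1/10, 101/250, 323/1000, 173/1000]
  2: [1/10, 39/100, 329/1000, 181/1000]
  3: [1/10, 373/1000, 42/125, 191/1000]
  4: [1/10, 189/500, 167/500, 47/250]

(P^3)[4 -> 2] = 189/500

Answer: 189/500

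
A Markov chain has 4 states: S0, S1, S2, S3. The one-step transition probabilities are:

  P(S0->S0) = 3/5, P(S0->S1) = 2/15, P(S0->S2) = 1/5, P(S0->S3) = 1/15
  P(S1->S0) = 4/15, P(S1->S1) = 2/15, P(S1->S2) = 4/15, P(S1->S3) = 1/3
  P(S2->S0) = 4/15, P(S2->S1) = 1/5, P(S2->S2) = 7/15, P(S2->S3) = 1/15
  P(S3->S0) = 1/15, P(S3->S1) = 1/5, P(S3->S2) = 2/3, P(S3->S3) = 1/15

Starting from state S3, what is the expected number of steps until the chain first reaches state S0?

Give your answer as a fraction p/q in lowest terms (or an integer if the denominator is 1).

Let h_i = expected steps to first reach S0 from state i.
Boundary: h_S0 = 0.
First-step equations for the other states:
  h_S1 = 1 + 4/15*h_S0 + 2/15*h_S1 + 4/15*h_S2 + 1/3*h_S3
  h_S2 = 1 + 4/15*h_S0 + 1/5*h_S1 + 7/15*h_S2 + 1/15*h_S3
  h_S3 = 1 + 1/15*h_S0 + 1/5*h_S1 + 2/3*h_S2 + 1/15*h_S3

Substituting h_S0 = 0 and rearranging gives the linear system (I - Q) h = 1:
  [13/15, -4/15, -1/3] . (h_S1, h_S2, h_S3) = 1
  [-1/5, 8/15, -1/15] . (h_S1, h_S2, h_S3) = 1
  [-1/5, -2/3, 14/15] . (h_S1, h_S2, h_S3) = 1

Solving yields:
  h_S1 = 315/73
  h_S2 = 300/73
  h_S3 = 360/73

Starting state is S3, so the expected hitting time is h_S3 = 360/73.

Answer: 360/73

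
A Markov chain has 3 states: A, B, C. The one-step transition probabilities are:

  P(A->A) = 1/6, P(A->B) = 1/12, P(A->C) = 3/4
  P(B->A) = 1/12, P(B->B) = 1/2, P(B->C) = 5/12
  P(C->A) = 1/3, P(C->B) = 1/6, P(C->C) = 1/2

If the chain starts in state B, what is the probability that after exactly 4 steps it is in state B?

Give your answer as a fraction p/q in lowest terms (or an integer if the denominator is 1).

Answer: 541/2304

Derivation:
Computing P^4 by repeated multiplication:
P^1 =
  A: [1/6, 1/12, 3/4]
  B: [1/12, 1/2, 5/12]
  C: [1/3, 1/6, 1/2]
P^2 =
  A: [41/144, 13/72, 77/144]
  B: [7/36, 47/144, 23/48]
  C: [17/72, 7/36, 41/72]
P^3 =
  A: [13/54, 13/64, 961/1728]
  B: [379/1728, 7/27, 901/1728]
  C: [53/216, 61/288, 469/864]
P^4 =
  A: [5027/20736, 1111/5184, 3755/6912]
  B: [2405/10368, 541/2304, 11057/20736]
  C: [2483/10368, 281/1296, 1879/3456]

(P^4)[B -> B] = 541/2304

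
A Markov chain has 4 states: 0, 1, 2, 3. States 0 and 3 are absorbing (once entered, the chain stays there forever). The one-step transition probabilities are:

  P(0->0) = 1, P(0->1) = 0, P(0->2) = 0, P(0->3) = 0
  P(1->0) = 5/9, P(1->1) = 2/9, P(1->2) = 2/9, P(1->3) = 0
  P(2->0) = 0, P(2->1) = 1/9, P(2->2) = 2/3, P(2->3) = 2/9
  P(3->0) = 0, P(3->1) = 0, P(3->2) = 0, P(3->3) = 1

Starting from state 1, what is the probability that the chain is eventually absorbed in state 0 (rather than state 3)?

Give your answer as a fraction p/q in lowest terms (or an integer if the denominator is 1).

Answer: 15/19

Derivation:
Let a_i = P(absorbed in 0 | start in state i).
Boundary conditions: a_0 = 1, a_3 = 0.
For each transient state i, a_i = sum_j P(i->j) * a_j:
  a_1 = 5/9*a_0 + 2/9*a_1 + 2/9*a_2 + 0*a_3
  a_2 = 0*a_0 + 1/9*a_1 + 2/3*a_2 + 2/9*a_3

Substituting a_0 = 1 and a_3 = 0, rearrange to (I - Q) a = r where r[i] = P(i -> 0):
  [7/9, -2/9] . (a_1, a_2) = 5/9
  [-1/9, 1/3] . (a_1, a_2) = 0

Solving yields:
  a_1 = 15/19
  a_2 = 5/19

Starting state is 1, so the absorption probability is a_1 = 15/19.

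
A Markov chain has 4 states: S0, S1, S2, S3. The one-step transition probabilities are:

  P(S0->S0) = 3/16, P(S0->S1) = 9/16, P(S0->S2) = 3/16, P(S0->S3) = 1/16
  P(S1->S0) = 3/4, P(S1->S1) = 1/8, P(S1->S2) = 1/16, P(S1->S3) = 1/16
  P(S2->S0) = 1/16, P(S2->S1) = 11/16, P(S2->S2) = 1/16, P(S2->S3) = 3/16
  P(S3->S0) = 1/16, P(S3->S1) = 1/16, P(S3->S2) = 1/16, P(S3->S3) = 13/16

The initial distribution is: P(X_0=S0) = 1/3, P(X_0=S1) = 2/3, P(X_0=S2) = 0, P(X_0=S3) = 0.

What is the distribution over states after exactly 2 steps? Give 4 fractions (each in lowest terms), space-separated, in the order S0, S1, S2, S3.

Answer: 245/768 109/256 17/128 47/384

Derivation:
Propagating the distribution step by step (d_{t+1} = d_t * P):
d_0 = (S0=1/3, S1=2/3, S2=0, S3=0)
  d_1[S0] = 1/3*3/16 + 2/3*3/4 + 0*1/16 + 0*1/16 = 9/16
  d_1[S1] = 1/3*9/16 + 2/3*1/8 + 0*11/16 + 0*1/16 = 13/48
  d_1[S2] = 1/3*3/16 + 2/3*1/16 + 0*1/16 + 0*1/16 = 5/48
  d_1[S3] = 1/3*1/16 + 2/3*1/16 + 0*3/16 + 0*13/16 = 1/16
d_1 = (S0=9/16, S1=13/48, S2=5/48, S3=1/16)
  d_2[S0] = 9/16*3/16 + 13/48*3/4 + 5/48*1/16 + 1/16*1/16 = 245/768
  d_2[S1] = 9/16*9/16 + 13/48*1/8 + 5/48*11/16 + 1/16*1/16 = 109/256
  d_2[S2] = 9/16*3/16 + 13/48*1/16 + 5/48*1/16 + 1/16*1/16 = 17/128
  d_2[S3] = 9/16*1/16 + 13/48*1/16 + 5/48*3/16 + 1/16*13/16 = 47/384
d_2 = (S0=245/768, S1=109/256, S2=17/128, S3=47/384)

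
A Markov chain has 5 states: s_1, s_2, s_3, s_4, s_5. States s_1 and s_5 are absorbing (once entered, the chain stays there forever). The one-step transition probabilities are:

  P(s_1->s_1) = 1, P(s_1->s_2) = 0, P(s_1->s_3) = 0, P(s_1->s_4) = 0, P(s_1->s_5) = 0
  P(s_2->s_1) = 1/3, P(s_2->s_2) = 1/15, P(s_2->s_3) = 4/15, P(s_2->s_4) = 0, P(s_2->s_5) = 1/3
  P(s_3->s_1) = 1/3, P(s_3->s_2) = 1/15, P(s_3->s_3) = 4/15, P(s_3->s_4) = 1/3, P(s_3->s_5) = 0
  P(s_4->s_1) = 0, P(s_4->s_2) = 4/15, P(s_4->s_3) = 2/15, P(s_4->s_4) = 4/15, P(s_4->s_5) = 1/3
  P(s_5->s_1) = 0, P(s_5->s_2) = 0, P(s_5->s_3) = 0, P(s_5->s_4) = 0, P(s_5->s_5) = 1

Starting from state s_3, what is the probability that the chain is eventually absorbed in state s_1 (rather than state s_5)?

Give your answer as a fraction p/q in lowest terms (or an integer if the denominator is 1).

Let a_i = P(absorbed in s_1 | start in state i).
Boundary conditions: a_s_1 = 1, a_s_5 = 0.
For each transient state i, a_i = sum_j P(i->j) * a_j:
  a_s_2 = 1/3*a_s_1 + 1/15*a_s_2 + 4/15*a_s_3 + 0*a_s_4 + 1/3*a_s_5
  a_s_3 = 1/3*a_s_1 + 1/15*a_s_2 + 4/15*a_s_3 + 1/3*a_s_4 + 0*a_s_5
  a_s_4 = 0*a_s_1 + 4/15*a_s_2 + 2/15*a_s_3 + 4/15*a_s_4 + 1/3*a_s_5

Substituting a_s_1 = 1 and a_s_5 = 0, rearrange to (I - Q) a = r where r[i] = P(i -> s_1):
  [14/15, -4/15, 0] . (a_s_2, a_s_3, a_s_4) = 1/3
  [-1/15, 11/15, -1/3] . (a_s_2, a_s_3, a_s_4) = 1/3
  [-4/15, -2/15, 11/15] . (a_s_2, a_s_3, a_s_4) = 0

Solving yields:
  a_s_2 = 155/286
  a_s_3 = 185/286
  a_s_4 = 45/143

Starting state is s_3, so the absorption probability is a_s_3 = 185/286.

Answer: 185/286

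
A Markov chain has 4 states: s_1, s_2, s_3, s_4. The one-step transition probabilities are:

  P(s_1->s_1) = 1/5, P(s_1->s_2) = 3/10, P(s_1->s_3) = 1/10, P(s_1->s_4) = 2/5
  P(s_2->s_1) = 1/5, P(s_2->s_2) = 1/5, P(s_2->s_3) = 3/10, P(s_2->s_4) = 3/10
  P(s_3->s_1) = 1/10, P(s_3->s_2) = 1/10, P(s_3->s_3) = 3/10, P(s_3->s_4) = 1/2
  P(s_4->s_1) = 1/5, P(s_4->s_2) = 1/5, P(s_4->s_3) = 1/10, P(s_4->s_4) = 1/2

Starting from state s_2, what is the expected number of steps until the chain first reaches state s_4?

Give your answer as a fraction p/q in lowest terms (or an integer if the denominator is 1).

Let h_i = expected steps to first reach s_4 from state i.
Boundary: h_s_4 = 0.
First-step equations for the other states:
  h_s_1 = 1 + 1/5*h_s_1 + 3/10*h_s_2 + 1/10*h_s_3 + 2/5*h_s_4
  h_s_2 = 1 + 1/5*h_s_1 + 1/5*h_s_2 + 3/10*h_s_3 + 3/10*h_s_4
  h_s_3 = 1 + 1/10*h_s_1 + 1/10*h_s_2 + 3/10*h_s_3 + 1/2*h_s_4

Substituting h_s_4 = 0 and rearranging gives the linear system (I - Q) h = 1:
  [4/5, -3/10, -1/10] . (h_s_1, h_s_2, h_s_3) = 1
  [-1/5, 4/5, -3/10] . (h_s_1, h_s_2, h_s_3) = 1
  [-1/10, -1/10, 7/10] . (h_s_1, h_s_2, h_s_3) = 1

Solving yields:
  h_s_1 = 920/363
  h_s_2 = 980/363
  h_s_3 = 790/363

Starting state is s_2, so the expected hitting time is h_s_2 = 980/363.

Answer: 980/363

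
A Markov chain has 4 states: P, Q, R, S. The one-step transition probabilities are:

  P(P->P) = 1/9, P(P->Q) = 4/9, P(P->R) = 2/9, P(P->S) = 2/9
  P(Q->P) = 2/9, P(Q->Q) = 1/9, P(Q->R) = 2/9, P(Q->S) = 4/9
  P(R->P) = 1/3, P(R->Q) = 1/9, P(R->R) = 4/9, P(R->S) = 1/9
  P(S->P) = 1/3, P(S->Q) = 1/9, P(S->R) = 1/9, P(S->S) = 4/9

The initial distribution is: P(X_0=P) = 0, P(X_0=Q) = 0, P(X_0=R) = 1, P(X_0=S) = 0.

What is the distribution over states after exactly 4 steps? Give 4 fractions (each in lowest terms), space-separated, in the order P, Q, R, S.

Propagating the distribution step by step (d_{t+1} = d_t * P):
d_0 = (P=0, Q=0, R=1, S=0)
  d_1[P] = 0*1/9 + 0*2/9 + 1*1/3 + 0*1/3 = 1/3
  d_1[Q] = 0*4/9 + 0*1/9 + 1*1/9 + 0*1/9 = 1/9
  d_1[R] = 0*2/9 + 0*2/9 + 1*4/9 + 0*1/9 = 4/9
  d_1[S] = 0*2/9 + 0*4/9 + 1*1/9 + 0*4/9 = 1/9
d_1 = (P=1/3, Q=1/9, R=4/9, S=1/9)
  d_2[P] = 1/3*1/9 + 1/9*2/9 + 4/9*1/3 + 1/9*1/3 = 20/81
  d_2[Q] = 1/3*4/9 + 1/9*1/9 + 4/9*1/9 + 1/9*1/9 = 2/9
  d_2[R] = 1/3*2/9 + 1/9*2/9 + 4/9*4/9 + 1/9*1/9 = 25/81
  d_2[S] = 1/3*2/9 + 1/9*4/9 + 4/9*1/9 + 1/9*4/9 = 2/9
d_2 = (P=20/81, Q=2/9, R=25/81, S=2/9)
  d_3[P] = 20/81*1/9 + 2/9*2/9 + 25/81*1/3 + 2/9*1/3 = 185/729
  d_3[Q] = 20/81*4/9 + 2/9*1/9 + 25/81*1/9 + 2/9*1/9 = 47/243
  d_3[R] = 20/81*2/9 + 2/9*2/9 + 25/81*4/9 + 2/9*1/9 = 194/729
  d_3[S] = 20/81*2/9 + 2/9*4/9 + 25/81*1/9 + 2/9*4/9 = 209/729
d_3 = (P=185/729, Q=47/243, R=194/729, S=209/729)
  d_4[P] = 185/729*1/9 + 47/243*2/9 + 194/729*1/3 + 209/729*1/3 = 1676/6561
  d_4[Q] = 185/729*4/9 + 47/243*1/9 + 194/729*1/9 + 209/729*1/9 = 428/2187
  d_4[R] = 185/729*2/9 + 47/243*2/9 + 194/729*4/9 + 209/729*1/9 = 1637/6561
  d_4[S] = 185/729*2/9 + 47/243*4/9 + 194/729*1/9 + 209/729*4/9 = 1964/6561
d_4 = (P=1676/6561, Q=428/2187, R=1637/6561, S=1964/6561)

Answer: 1676/6561 428/2187 1637/6561 1964/6561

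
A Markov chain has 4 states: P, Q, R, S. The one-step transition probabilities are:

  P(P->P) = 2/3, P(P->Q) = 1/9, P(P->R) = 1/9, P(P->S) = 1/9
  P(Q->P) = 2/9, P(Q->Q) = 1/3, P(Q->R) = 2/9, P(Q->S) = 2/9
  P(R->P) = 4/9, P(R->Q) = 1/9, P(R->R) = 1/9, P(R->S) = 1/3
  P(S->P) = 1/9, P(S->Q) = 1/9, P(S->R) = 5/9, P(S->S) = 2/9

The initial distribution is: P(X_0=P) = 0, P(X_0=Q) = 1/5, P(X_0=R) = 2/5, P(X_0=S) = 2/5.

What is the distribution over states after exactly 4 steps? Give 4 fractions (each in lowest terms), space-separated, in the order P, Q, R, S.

Propagating the distribution step by step (d_{t+1} = d_t * P):
d_0 = (P=0, Q=1/5, R=2/5, S=2/5)
  d_1[P] = 0*2/3 + 1/5*2/9 + 2/5*4/9 + 2/5*1/9 = 4/15
  d_1[Q] = 0*1/9 + 1/5*1/3 + 2/5*1/9 + 2/5*1/9 = 7/45
  d_1[R] = 0*1/9 + 1/5*2/9 + 2/5*1/9 + 2/5*5/9 = 14/45
  d_1[S] = 0*1/9 + 1/5*2/9 + 2/5*1/3 + 2/5*2/9 = 4/15
d_1 = (P=4/15, Q=7/45, R=14/45, S=4/15)
  d_2[P] = 4/15*2/3 + 7/45*2/9 + 14/45*4/9 + 4/15*1/9 = 154/405
  d_2[Q] = 4/15*1/9 + 7/45*1/3 + 14/45*1/9 + 4/15*1/9 = 59/405
  d_2[R] = 4/15*1/9 + 7/45*2/9 + 14/45*1/9 + 4/15*5/9 = 20/81
  d_2[S] = 4/15*1/9 + 7/45*2/9 + 14/45*1/3 + 4/15*2/9 = 92/405
d_2 = (P=154/405, Q=59/405, R=20/81, S=92/405)
  d_3[P] = 154/405*2/3 + 59/405*2/9 + 20/81*4/9 + 92/405*1/9 = 1534/3645
  d_3[Q] = 154/405*1/9 + 59/405*1/3 + 20/81*1/9 + 92/405*1/9 = 523/3645
  d_3[R] = 154/405*1/9 + 59/405*2/9 + 20/81*1/9 + 92/405*5/9 = 832/3645
  d_3[S] = 154/405*1/9 + 59/405*2/9 + 20/81*1/3 + 92/405*2/9 = 28/135
d_3 = (P=1534/3645, Q=523/3645, R=832/3645, S=28/135)
  d_4[P] = 1534/3645*2/3 + 523/3645*2/9 + 832/3645*4/9 + 28/135*1/9 = 4778/10935
  d_4[Q] = 1534/3645*1/9 + 523/3645*1/3 + 832/3645*1/9 + 28/135*1/9 = 4691/32805
  d_4[R] = 1534/3645*1/9 + 523/3645*2/9 + 832/3645*1/9 + 28/135*5/9 = 7192/32805
  d_4[S] = 1534/3645*1/9 + 523/3645*2/9 + 832/3645*1/3 + 28/135*2/9 = 244/1215
d_4 = (P=4778/10935, Q=4691/32805, R=7192/32805, S=244/1215)

Answer: 4778/10935 4691/32805 7192/32805 244/1215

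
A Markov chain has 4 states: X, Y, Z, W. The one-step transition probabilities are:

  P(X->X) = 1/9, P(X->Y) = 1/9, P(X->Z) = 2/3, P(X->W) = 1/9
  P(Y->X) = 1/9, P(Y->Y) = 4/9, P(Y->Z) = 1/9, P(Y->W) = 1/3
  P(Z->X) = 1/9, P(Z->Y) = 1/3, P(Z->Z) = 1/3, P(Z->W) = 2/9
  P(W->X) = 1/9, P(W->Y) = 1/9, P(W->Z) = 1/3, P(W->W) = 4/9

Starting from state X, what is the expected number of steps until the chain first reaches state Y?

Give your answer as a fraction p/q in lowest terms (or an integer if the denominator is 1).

Answer: 225/47

Derivation:
Let h_i = expected steps to first reach Y from state i.
Boundary: h_Y = 0.
First-step equations for the other states:
  h_X = 1 + 1/9*h_X + 1/9*h_Y + 2/3*h_Z + 1/9*h_W
  h_Z = 1 + 1/9*h_X + 1/3*h_Y + 1/3*h_Z + 2/9*h_W
  h_W = 1 + 1/9*h_X + 1/9*h_Y + 1/3*h_Z + 4/9*h_W

Substituting h_Y = 0 and rearranging gives the linear system (I - Q) h = 1:
  [8/9, -2/3, -1/9] . (h_X, h_Z, h_W) = 1
  [-1/9, 2/3, -2/9] . (h_X, h_Z, h_W) = 1
  [-1/9, -1/3, 5/9] . (h_X, h_Z, h_W) = 1

Solving yields:
  h_X = 225/47
  h_Z = 189/47
  h_W = 243/47

Starting state is X, so the expected hitting time is h_X = 225/47.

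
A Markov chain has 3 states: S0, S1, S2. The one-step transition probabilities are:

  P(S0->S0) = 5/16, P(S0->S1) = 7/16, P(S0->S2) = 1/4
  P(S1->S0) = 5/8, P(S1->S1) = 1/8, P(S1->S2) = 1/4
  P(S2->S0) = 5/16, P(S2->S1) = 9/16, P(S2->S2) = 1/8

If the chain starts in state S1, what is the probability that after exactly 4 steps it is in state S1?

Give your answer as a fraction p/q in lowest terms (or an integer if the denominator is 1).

Computing P^4 by repeated multiplication:
P^1 =
  S0: [5/16, 7/16, 1/4]
  S1: [5/8, 1/8, 1/4]
  S2: [5/16, 9/16, 1/8]
P^2 =
  S0: [115/256, 85/256, 7/32]
  S1: [45/128, 55/128, 7/32]
  S2: [125/256, 71/256, 15/64]
P^3 =
  S0: [1705/4096, 1479/4096, 57/256]
  S1: [915/2048, 677/2048, 57/256]
  S2: [1635/4096, 1557/4096, 113/512]
P^4 =
  S0: [27875/65536, 23101/65536, 455/2048]
  S1: [13625/32768, 11863/32768, 455/2048]
  S2: [28265/65536, 22695/65536, 911/4096]

(P^4)[S1 -> S1] = 11863/32768

Answer: 11863/32768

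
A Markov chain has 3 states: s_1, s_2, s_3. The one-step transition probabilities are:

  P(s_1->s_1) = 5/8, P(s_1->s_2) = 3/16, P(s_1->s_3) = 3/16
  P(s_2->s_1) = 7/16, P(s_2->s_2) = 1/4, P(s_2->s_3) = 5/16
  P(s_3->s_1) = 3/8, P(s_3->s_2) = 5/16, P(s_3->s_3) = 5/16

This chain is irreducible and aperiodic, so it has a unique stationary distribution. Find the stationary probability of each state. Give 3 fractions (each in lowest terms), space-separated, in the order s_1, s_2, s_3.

The stationary distribution satisfies pi = pi * P, i.e.:
  pi_s_1 = 5/8*pi_s_1 + 7/16*pi_s_2 + 3/8*pi_s_3
  pi_s_2 = 3/16*pi_s_1 + 1/4*pi_s_2 + 5/16*pi_s_3
  pi_s_3 = 3/16*pi_s_1 + 5/16*pi_s_2 + 5/16*pi_s_3
with normalization: pi_s_1 + pi_s_2 + pi_s_3 = 1.

Using the first 2 balance equations plus normalization, the linear system A*pi = b is:
  [-3/8, 7/16, 3/8] . pi = 0
  [3/16, -3/4, 5/16] . pi = 0
  [1, 1, 1] . pi = 1

Solving yields:
  pi_s_1 = 107/206
  pi_s_2 = 24/103
  pi_s_3 = 51/206

Verification (pi * P):
  107/206*5/8 + 24/103*7/16 + 51/206*3/8 = 107/206 = pi_s_1  (ok)
  107/206*3/16 + 24/103*1/4 + 51/206*5/16 = 24/103 = pi_s_2  (ok)
  107/206*3/16 + 24/103*5/16 + 51/206*5/16 = 51/206 = pi_s_3  (ok)

Answer: 107/206 24/103 51/206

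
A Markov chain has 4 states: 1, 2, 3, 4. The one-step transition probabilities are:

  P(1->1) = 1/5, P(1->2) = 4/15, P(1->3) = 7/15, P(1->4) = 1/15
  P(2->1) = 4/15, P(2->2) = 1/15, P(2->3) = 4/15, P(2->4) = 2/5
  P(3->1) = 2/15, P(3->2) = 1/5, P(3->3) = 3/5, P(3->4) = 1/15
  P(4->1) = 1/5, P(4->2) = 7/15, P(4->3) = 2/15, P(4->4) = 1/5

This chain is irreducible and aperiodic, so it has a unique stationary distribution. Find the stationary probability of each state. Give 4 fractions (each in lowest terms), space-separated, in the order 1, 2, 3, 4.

The stationary distribution satisfies pi = pi * P, i.e.:
  pi_1 = 1/5*pi_1 + 4/15*pi_2 + 2/15*pi_3 + 1/5*pi_4
  pi_2 = 4/15*pi_1 + 1/15*pi_2 + 1/5*pi_3 + 7/15*pi_4
  pi_3 = 7/15*pi_1 + 4/15*pi_2 + 3/5*pi_3 + 2/15*pi_4
  pi_4 = 1/15*pi_1 + 2/5*pi_2 + 1/15*pi_3 + 1/5*pi_4
with normalization: pi_1 + pi_2 + pi_3 + pi_4 = 1.

Using the first 3 balance equations plus normalization, the linear system A*pi = b is:
  [-4/5, 4/15, 2/15, 1/5] . pi = 0
  [4/15, -14/15, 1/5, 7/15] . pi = 0
  [7/15, 4/15, -2/5, 2/15] . pi = 0
  [1, 1, 1, 1] . pi = 1

Solving yields:
  pi_1 = 520/2783
  pi_2 = 629/2783
  pi_3 = 1178/2783
  pi_4 = 456/2783

Verification (pi * P):
  520/2783*1/5 + 629/2783*4/15 + 1178/2783*2/15 + 456/2783*1/5 = 520/2783 = pi_1  (ok)
  520/2783*4/15 + 629/2783*1/15 + 1178/2783*1/5 + 456/2783*7/15 = 629/2783 = pi_2  (ok)
  520/2783*7/15 + 629/2783*4/15 + 1178/2783*3/5 + 456/2783*2/15 = 1178/2783 = pi_3  (ok)
  520/2783*1/15 + 629/2783*2/5 + 1178/2783*1/15 + 456/2783*1/5 = 456/2783 = pi_4  (ok)

Answer: 520/2783 629/2783 1178/2783 456/2783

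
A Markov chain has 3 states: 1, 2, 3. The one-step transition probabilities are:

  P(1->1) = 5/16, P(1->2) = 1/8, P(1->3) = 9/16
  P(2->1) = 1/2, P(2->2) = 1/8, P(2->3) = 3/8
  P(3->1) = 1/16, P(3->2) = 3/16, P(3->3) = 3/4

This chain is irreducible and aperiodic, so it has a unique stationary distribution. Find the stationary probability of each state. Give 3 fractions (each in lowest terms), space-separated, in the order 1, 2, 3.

Answer: 38/211 35/211 138/211

Derivation:
The stationary distribution satisfies pi = pi * P, i.e.:
  pi_1 = 5/16*pi_1 + 1/2*pi_2 + 1/16*pi_3
  pi_2 = 1/8*pi_1 + 1/8*pi_2 + 3/16*pi_3
  pi_3 = 9/16*pi_1 + 3/8*pi_2 + 3/4*pi_3
with normalization: pi_1 + pi_2 + pi_3 = 1.

Using the first 2 balance equations plus normalization, the linear system A*pi = b is:
  [-11/16, 1/2, 1/16] . pi = 0
  [1/8, -7/8, 3/16] . pi = 0
  [1, 1, 1] . pi = 1

Solving yields:
  pi_1 = 38/211
  pi_2 = 35/211
  pi_3 = 138/211

Verification (pi * P):
  38/211*5/16 + 35/211*1/2 + 138/211*1/16 = 38/211 = pi_1  (ok)
  38/211*1/8 + 35/211*1/8 + 138/211*3/16 = 35/211 = pi_2  (ok)
  38/211*9/16 + 35/211*3/8 + 138/211*3/4 = 138/211 = pi_3  (ok)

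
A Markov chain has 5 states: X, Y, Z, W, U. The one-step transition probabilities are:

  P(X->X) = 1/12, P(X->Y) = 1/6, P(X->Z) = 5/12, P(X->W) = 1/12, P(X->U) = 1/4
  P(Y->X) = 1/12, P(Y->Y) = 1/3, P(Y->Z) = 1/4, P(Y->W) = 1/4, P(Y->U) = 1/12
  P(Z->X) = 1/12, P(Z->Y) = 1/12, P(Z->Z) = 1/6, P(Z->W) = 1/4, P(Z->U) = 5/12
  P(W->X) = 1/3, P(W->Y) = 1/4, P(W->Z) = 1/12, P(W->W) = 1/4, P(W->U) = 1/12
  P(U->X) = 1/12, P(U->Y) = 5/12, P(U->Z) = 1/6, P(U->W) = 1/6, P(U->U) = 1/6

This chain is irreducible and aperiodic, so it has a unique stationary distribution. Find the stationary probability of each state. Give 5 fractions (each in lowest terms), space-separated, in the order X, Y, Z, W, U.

The stationary distribution satisfies pi = pi * P, i.e.:
  pi_X = 1/12*pi_X + 1/12*pi_Y + 1/12*pi_Z + 1/3*pi_W + 1/12*pi_U
  pi_Y = 1/6*pi_X + 1/3*pi_Y + 1/12*pi_Z + 1/4*pi_W + 5/12*pi_U
  pi_Z = 5/12*pi_X + 1/4*pi_Y + 1/6*pi_Z + 1/12*pi_W + 1/6*pi_U
  pi_W = 1/12*pi_X + 1/4*pi_Y + 1/4*pi_Z + 1/4*pi_W + 1/6*pi_U
  pi_U = 1/4*pi_X + 1/12*pi_Y + 5/12*pi_Z + 1/12*pi_W + 1/6*pi_U
with normalization: pi_X + pi_Y + pi_Z + pi_W + pi_U = 1.

Using the first 4 balance equations plus normalization, the linear system A*pi = b is:
  [-11/12, 1/12, 1/12, 1/3, 1/12] . pi = 0
  [1/6, -2/3, 1/12, 1/4, 5/12] . pi = 0
  [5/12, 1/4, -5/6, 1/12, 1/6] . pi = 0
  [1/12, 1/4, 1/4, -3/4, 1/6] . pi = 0
  [1, 1, 1, 1, 1] . pi = 1

Solving yields:
  pi_X = 751/5514
  pi_Y = 1421/5514
  pi_Z = 188/919
  pi_W = 583/2757
  pi_U = 524/2757

Verification (pi * P):
  751/5514*1/12 + 1421/5514*1/12 + 188/919*1/12 + 583/2757*1/3 + 524/2757*1/12 = 751/5514 = pi_X  (ok)
  751/5514*1/6 + 1421/5514*1/3 + 188/919*1/12 + 583/2757*1/4 + 524/2757*5/12 = 1421/5514 = pi_Y  (ok)
  751/5514*5/12 + 1421/5514*1/4 + 188/919*1/6 + 583/2757*1/12 + 524/2757*1/6 = 188/919 = pi_Z  (ok)
  751/5514*1/12 + 1421/5514*1/4 + 188/919*1/4 + 583/2757*1/4 + 524/2757*1/6 = 583/2757 = pi_W  (ok)
  751/5514*1/4 + 1421/5514*1/12 + 188/919*5/12 + 583/2757*1/12 + 524/2757*1/6 = 524/2757 = pi_U  (ok)

Answer: 751/5514 1421/5514 188/919 583/2757 524/2757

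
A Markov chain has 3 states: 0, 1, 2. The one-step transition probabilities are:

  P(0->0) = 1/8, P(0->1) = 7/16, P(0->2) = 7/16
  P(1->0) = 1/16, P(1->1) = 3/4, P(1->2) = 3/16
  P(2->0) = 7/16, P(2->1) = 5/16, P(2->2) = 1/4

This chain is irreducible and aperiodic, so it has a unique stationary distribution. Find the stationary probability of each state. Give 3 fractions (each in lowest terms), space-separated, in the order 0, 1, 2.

The stationary distribution satisfies pi = pi * P, i.e.:
  pi_0 = 1/8*pi_0 + 1/16*pi_1 + 7/16*pi_2
  pi_1 = 7/16*pi_0 + 3/4*pi_1 + 5/16*pi_2
  pi_2 = 7/16*pi_0 + 3/16*pi_1 + 1/4*pi_2
with normalization: pi_0 + pi_1 + pi_2 = 1.

Using the first 2 balance equations plus normalization, the linear system A*pi = b is:
  [-7/8, 1/16, 7/16] . pi = 0
  [7/16, -1/4, 5/16] . pi = 0
  [1, 1, 1] . pi = 1

Solving yields:
  pi_0 = 11/67
  pi_1 = 119/201
  pi_2 = 49/201

Verification (pi * P):
  11/67*1/8 + 119/201*1/16 + 49/201*7/16 = 11/67 = pi_0  (ok)
  11/67*7/16 + 119/201*3/4 + 49/201*5/16 = 119/201 = pi_1  (ok)
  11/67*7/16 + 119/201*3/16 + 49/201*1/4 = 49/201 = pi_2  (ok)

Answer: 11/67 119/201 49/201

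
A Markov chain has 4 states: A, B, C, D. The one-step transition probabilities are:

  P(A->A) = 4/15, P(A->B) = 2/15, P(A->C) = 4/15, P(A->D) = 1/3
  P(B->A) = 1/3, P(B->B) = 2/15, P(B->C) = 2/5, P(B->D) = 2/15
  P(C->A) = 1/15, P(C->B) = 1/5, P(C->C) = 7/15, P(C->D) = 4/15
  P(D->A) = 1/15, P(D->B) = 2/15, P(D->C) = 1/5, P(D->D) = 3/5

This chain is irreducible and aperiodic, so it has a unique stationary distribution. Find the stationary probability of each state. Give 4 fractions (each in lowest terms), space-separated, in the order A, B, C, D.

Answer: 131/970 301/1940 127/388 371/970

Derivation:
The stationary distribution satisfies pi = pi * P, i.e.:
  pi_A = 4/15*pi_A + 1/3*pi_B + 1/15*pi_C + 1/15*pi_D
  pi_B = 2/15*pi_A + 2/15*pi_B + 1/5*pi_C + 2/15*pi_D
  pi_C = 4/15*pi_A + 2/5*pi_B + 7/15*pi_C + 1/5*pi_D
  pi_D = 1/3*pi_A + 2/15*pi_B + 4/15*pi_C + 3/5*pi_D
with normalization: pi_A + pi_B + pi_C + pi_D = 1.

Using the first 3 balance equations plus normalization, the linear system A*pi = b is:
  [-11/15, 1/3, 1/15, 1/15] . pi = 0
  [2/15, -13/15, 1/5, 2/15] . pi = 0
  [4/15, 2/5, -8/15, 1/5] . pi = 0
  [1, 1, 1, 1] . pi = 1

Solving yields:
  pi_A = 131/970
  pi_B = 301/1940
  pi_C = 127/388
  pi_D = 371/970

Verification (pi * P):
  131/970*4/15 + 301/1940*1/3 + 127/388*1/15 + 371/970*1/15 = 131/970 = pi_A  (ok)
  131/970*2/15 + 301/1940*2/15 + 127/388*1/5 + 371/970*2/15 = 301/1940 = pi_B  (ok)
  131/970*4/15 + 301/1940*2/5 + 127/388*7/15 + 371/970*1/5 = 127/388 = pi_C  (ok)
  131/970*1/3 + 301/1940*2/15 + 127/388*4/15 + 371/970*3/5 = 371/970 = pi_D  (ok)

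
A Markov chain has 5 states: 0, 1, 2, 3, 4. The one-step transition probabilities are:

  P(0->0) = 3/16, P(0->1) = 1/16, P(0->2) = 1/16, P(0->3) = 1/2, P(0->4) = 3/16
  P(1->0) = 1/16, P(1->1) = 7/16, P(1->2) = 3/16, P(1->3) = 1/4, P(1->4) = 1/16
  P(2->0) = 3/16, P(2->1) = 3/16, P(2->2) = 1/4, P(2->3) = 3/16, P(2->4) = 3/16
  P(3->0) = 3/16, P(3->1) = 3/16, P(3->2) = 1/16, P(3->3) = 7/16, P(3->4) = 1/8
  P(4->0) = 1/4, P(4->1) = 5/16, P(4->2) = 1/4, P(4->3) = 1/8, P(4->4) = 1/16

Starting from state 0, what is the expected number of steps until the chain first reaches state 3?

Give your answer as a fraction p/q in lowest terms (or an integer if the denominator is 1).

Answer: 9536/3387

Derivation:
Let h_i = expected steps to first reach 3 from state i.
Boundary: h_3 = 0.
First-step equations for the other states:
  h_0 = 1 + 3/16*h_0 + 1/16*h_1 + 1/16*h_2 + 1/2*h_3 + 3/16*h_4
  h_1 = 1 + 1/16*h_0 + 7/16*h_1 + 3/16*h_2 + 1/4*h_3 + 1/16*h_4
  h_2 = 1 + 3/16*h_0 + 3/16*h_1 + 1/4*h_2 + 3/16*h_3 + 3/16*h_4
  h_4 = 1 + 1/4*h_0 + 5/16*h_1 + 1/4*h_2 + 1/8*h_3 + 1/16*h_4

Substituting h_3 = 0 and rearranging gives the linear system (I - Q) h = 1:
  [13/16, -1/16, -1/16, -3/16] . (h_0, h_1, h_2, h_4) = 1
  [-1/16, 9/16, -3/16, -1/16] . (h_0, h_1, h_2, h_4) = 1
  [-3/16, -3/16, 3/4, -3/16] . (h_0, h_1, h_2, h_4) = 1
  [-1/4, -5/16, -1/4, 15/16] . (h_0, h_1, h_2, h_4) = 1

Solving yields:
  h_0 = 9536/3387
  h_1 = 13256/3387
  h_2 = 4592/1129
  h_4 = 14248/3387

Starting state is 0, so the expected hitting time is h_0 = 9536/3387.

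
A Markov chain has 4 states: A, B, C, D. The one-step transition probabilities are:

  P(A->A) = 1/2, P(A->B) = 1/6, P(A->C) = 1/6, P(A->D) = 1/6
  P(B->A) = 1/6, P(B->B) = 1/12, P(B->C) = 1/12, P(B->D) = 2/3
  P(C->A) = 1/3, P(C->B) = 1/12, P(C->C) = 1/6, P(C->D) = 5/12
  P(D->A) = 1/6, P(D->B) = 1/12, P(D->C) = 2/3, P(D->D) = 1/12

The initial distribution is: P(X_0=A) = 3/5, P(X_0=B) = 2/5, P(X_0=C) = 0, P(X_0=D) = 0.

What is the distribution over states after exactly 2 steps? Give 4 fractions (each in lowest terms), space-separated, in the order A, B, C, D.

Propagating the distribution step by step (d_{t+1} = d_t * P):
d_0 = (A=3/5, B=2/5, C=0, D=0)
  d_1[A] = 3/5*1/2 + 2/5*1/6 + 0*1/3 + 0*1/6 = 11/30
  d_1[B] = 3/5*1/6 + 2/5*1/12 + 0*1/12 + 0*1/12 = 2/15
  d_1[C] = 3/5*1/6 + 2/5*1/12 + 0*1/6 + 0*2/3 = 2/15
  d_1[D] = 3/5*1/6 + 2/5*2/3 + 0*5/12 + 0*1/12 = 11/30
d_1 = (A=11/30, B=2/15, C=2/15, D=11/30)
  d_2[A] = 11/30*1/2 + 2/15*1/6 + 2/15*1/3 + 11/30*1/6 = 14/45
  d_2[B] = 11/30*1/6 + 2/15*1/12 + 2/15*1/12 + 11/30*1/12 = 41/360
  d_2[C] = 11/30*1/6 + 2/15*1/12 + 2/15*1/6 + 11/30*2/3 = 61/180
  d_2[D] = 11/30*1/6 + 2/15*2/3 + 2/15*5/12 + 11/30*1/12 = 17/72
d_2 = (A=14/45, B=41/360, C=61/180, D=17/72)

Answer: 14/45 41/360 61/180 17/72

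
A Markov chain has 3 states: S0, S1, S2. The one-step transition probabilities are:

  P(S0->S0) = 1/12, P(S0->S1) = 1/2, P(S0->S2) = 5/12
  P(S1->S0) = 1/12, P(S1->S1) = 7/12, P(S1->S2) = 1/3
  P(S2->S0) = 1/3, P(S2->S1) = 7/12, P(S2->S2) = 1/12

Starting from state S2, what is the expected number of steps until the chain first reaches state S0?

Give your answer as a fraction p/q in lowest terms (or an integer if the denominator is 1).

Let h_i = expected steps to first reach S0 from state i.
Boundary: h_S0 = 0.
First-step equations for the other states:
  h_S1 = 1 + 1/12*h_S0 + 7/12*h_S1 + 1/3*h_S2
  h_S2 = 1 + 1/3*h_S0 + 7/12*h_S1 + 1/12*h_S2

Substituting h_S0 = 0 and rearranging gives the linear system (I - Q) h = 1:
  [5/12, -1/3] . (h_S1, h_S2) = 1
  [-7/12, 11/12] . (h_S1, h_S2) = 1

Solving yields:
  h_S1 = 20/3
  h_S2 = 16/3

Starting state is S2, so the expected hitting time is h_S2 = 16/3.

Answer: 16/3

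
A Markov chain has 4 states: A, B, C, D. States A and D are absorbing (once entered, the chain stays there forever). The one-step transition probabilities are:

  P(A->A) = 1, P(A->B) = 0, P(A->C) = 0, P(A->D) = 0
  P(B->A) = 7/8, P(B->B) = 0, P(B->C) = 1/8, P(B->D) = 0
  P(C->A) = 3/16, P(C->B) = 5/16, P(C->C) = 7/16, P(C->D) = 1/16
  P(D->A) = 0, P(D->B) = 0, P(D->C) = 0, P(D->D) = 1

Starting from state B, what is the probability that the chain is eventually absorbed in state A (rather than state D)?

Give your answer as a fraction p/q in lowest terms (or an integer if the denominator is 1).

Answer: 66/67

Derivation:
Let a_i = P(absorbed in A | start in state i).
Boundary conditions: a_A = 1, a_D = 0.
For each transient state i, a_i = sum_j P(i->j) * a_j:
  a_B = 7/8*a_A + 0*a_B + 1/8*a_C + 0*a_D
  a_C = 3/16*a_A + 5/16*a_B + 7/16*a_C + 1/16*a_D

Substituting a_A = 1 and a_D = 0, rearrange to (I - Q) a = r where r[i] = P(i -> A):
  [1, -1/8] . (a_B, a_C) = 7/8
  [-5/16, 9/16] . (a_B, a_C) = 3/16

Solving yields:
  a_B = 66/67
  a_C = 59/67

Starting state is B, so the absorption probability is a_B = 66/67.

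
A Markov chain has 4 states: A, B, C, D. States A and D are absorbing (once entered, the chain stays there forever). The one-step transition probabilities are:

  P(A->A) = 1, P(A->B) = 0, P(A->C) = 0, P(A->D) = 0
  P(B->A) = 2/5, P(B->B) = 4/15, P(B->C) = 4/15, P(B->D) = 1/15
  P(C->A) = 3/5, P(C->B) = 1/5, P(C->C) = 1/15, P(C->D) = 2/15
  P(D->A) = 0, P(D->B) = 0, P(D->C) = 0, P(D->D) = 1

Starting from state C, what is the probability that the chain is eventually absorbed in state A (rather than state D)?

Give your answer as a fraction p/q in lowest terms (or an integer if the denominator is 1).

Answer: 117/142

Derivation:
Let a_i = P(absorbed in A | start in state i).
Boundary conditions: a_A = 1, a_D = 0.
For each transient state i, a_i = sum_j P(i->j) * a_j:
  a_B = 2/5*a_A + 4/15*a_B + 4/15*a_C + 1/15*a_D
  a_C = 3/5*a_A + 1/5*a_B + 1/15*a_C + 2/15*a_D

Substituting a_A = 1 and a_D = 0, rearrange to (I - Q) a = r where r[i] = P(i -> A):
  [11/15, -4/15] . (a_B, a_C) = 2/5
  [-1/5, 14/15] . (a_B, a_C) = 3/5

Solving yields:
  a_B = 60/71
  a_C = 117/142

Starting state is C, so the absorption probability is a_C = 117/142.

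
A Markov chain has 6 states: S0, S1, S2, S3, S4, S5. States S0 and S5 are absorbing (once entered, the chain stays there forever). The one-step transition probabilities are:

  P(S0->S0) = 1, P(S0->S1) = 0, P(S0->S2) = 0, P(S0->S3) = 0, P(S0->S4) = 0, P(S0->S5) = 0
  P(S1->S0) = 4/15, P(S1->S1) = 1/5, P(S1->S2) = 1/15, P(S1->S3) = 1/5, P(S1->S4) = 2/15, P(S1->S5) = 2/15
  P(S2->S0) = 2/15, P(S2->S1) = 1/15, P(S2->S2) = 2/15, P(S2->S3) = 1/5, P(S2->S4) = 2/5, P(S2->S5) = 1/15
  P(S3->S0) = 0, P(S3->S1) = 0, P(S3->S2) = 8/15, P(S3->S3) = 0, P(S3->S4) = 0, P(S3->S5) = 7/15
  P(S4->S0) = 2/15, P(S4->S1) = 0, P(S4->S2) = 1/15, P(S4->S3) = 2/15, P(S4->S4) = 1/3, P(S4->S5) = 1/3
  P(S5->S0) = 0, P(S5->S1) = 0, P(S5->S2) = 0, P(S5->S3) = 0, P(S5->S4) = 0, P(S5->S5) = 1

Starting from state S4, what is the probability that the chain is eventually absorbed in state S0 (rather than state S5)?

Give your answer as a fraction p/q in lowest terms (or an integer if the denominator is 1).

Answer: 2447/8918

Derivation:
Let a_i = P(absorbed in S0 | start in state i).
Boundary conditions: a_S0 = 1, a_S5 = 0.
For each transient state i, a_i = sum_j P(i->j) * a_j:
  a_S1 = 4/15*a_S0 + 1/5*a_S1 + 1/15*a_S2 + 1/5*a_S3 + 2/15*a_S4 + 2/15*a_S5
  a_S2 = 2/15*a_S0 + 1/15*a_S1 + 2/15*a_S2 + 1/5*a_S3 + 2/5*a_S4 + 1/15*a_S5
  a_S3 = 0*a_S0 + 0*a_S1 + 8/15*a_S2 + 0*a_S3 + 0*a_S4 + 7/15*a_S5
  a_S4 = 2/15*a_S0 + 0*a_S1 + 1/15*a_S2 + 2/15*a_S3 + 1/3*a_S4 + 1/3*a_S5

Substituting a_S0 = 1 and a_S5 = 0, rearrange to (I - Q) a = r where r[i] = P(i -> S0):
  [4/5, -1/15, -1/5, -2/15] . (a_S1, a_S2, a_S3, a_S4) = 4/15
  [-1/15, 13/15, -1/5, -2/5] . (a_S1, a_S2, a_S3, a_S4) = 2/15
  [0, -8/15, 1, 0] . (a_S1, a_S2, a_S3, a_S4) = 0
  [0, -1/15, -2/15, 2/3] . (a_S1, a_S2, a_S3, a_S4) = 2/15

Solving yields:
  a_S1 = 2038/4459
  a_S2 = 1605/4459
  a_S3 = 856/4459
  a_S4 = 2447/8918

Starting state is S4, so the absorption probability is a_S4 = 2447/8918.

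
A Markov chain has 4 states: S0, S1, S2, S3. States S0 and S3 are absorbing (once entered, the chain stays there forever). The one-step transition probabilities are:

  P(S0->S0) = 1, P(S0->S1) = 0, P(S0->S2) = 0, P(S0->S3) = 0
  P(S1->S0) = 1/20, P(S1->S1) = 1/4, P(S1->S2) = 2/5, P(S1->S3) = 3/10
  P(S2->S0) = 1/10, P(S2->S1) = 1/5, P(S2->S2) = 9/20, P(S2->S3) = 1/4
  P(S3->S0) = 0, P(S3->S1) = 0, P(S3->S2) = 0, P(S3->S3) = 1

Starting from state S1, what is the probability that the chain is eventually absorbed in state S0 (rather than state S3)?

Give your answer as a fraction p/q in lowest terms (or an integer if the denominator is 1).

Answer: 27/133

Derivation:
Let a_i = P(absorbed in S0 | start in state i).
Boundary conditions: a_S0 = 1, a_S3 = 0.
For each transient state i, a_i = sum_j P(i->j) * a_j:
  a_S1 = 1/20*a_S0 + 1/4*a_S1 + 2/5*a_S2 + 3/10*a_S3
  a_S2 = 1/10*a_S0 + 1/5*a_S1 + 9/20*a_S2 + 1/4*a_S3

Substituting a_S0 = 1 and a_S3 = 0, rearrange to (I - Q) a = r where r[i] = P(i -> S0):
  [3/4, -2/5] . (a_S1, a_S2) = 1/20
  [-1/5, 11/20] . (a_S1, a_S2) = 1/10

Solving yields:
  a_S1 = 27/133
  a_S2 = 34/133

Starting state is S1, so the absorption probability is a_S1 = 27/133.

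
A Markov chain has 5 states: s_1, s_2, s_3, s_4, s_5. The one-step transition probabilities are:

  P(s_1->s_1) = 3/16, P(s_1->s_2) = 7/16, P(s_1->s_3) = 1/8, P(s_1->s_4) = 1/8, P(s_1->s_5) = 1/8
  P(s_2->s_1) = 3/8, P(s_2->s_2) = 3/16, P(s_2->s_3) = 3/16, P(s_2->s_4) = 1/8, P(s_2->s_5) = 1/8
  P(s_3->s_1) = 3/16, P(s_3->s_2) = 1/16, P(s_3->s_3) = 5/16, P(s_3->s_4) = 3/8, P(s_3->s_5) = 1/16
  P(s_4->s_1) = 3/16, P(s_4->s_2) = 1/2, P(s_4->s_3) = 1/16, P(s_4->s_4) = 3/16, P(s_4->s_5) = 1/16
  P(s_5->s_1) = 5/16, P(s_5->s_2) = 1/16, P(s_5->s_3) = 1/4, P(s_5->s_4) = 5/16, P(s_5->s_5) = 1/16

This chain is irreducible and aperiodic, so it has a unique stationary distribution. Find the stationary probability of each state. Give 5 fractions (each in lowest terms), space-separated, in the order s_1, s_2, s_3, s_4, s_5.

Answer: 17750/70509 19661/70509 4106/23503 14035/70509 355/3711

Derivation:
The stationary distribution satisfies pi = pi * P, i.e.:
  pi_s_1 = 3/16*pi_s_1 + 3/8*pi_s_2 + 3/16*pi_s_3 + 3/16*pi_s_4 + 5/16*pi_s_5
  pi_s_2 = 7/16*pi_s_1 + 3/16*pi_s_2 + 1/16*pi_s_3 + 1/2*pi_s_4 + 1/16*pi_s_5
  pi_s_3 = 1/8*pi_s_1 + 3/16*pi_s_2 + 5/16*pi_s_3 + 1/16*pi_s_4 + 1/4*pi_s_5
  pi_s_4 = 1/8*pi_s_1 + 1/8*pi_s_2 + 3/8*pi_s_3 + 3/16*pi_s_4 + 5/16*pi_s_5
  pi_s_5 = 1/8*pi_s_1 + 1/8*pi_s_2 + 1/16*pi_s_3 + 1/16*pi_s_4 + 1/16*pi_s_5
with normalization: pi_s_1 + pi_s_2 + pi_s_3 + pi_s_4 + pi_s_5 = 1.

Using the first 4 balance equations plus normalization, the linear system A*pi = b is:
  [-13/16, 3/8, 3/16, 3/16, 5/16] . pi = 0
  [7/16, -13/16, 1/16, 1/2, 1/16] . pi = 0
  [1/8, 3/16, -11/16, 1/16, 1/4] . pi = 0
  [1/8, 1/8, 3/8, -13/16, 5/16] . pi = 0
  [1, 1, 1, 1, 1] . pi = 1

Solving yields:
  pi_s_1 = 17750/70509
  pi_s_2 = 19661/70509
  pi_s_3 = 4106/23503
  pi_s_4 = 14035/70509
  pi_s_5 = 355/3711

Verification (pi * P):
  17750/70509*3/16 + 19661/70509*3/8 + 4106/23503*3/16 + 14035/70509*3/16 + 355/3711*5/16 = 17750/70509 = pi_s_1  (ok)
  17750/70509*7/16 + 19661/70509*3/16 + 4106/23503*1/16 + 14035/70509*1/2 + 355/3711*1/16 = 19661/70509 = pi_s_2  (ok)
  17750/70509*1/8 + 19661/70509*3/16 + 4106/23503*5/16 + 14035/70509*1/16 + 355/3711*1/4 = 4106/23503 = pi_s_3  (ok)
  17750/70509*1/8 + 19661/70509*1/8 + 4106/23503*3/8 + 14035/70509*3/16 + 355/3711*5/16 = 14035/70509 = pi_s_4  (ok)
  17750/70509*1/8 + 19661/70509*1/8 + 4106/23503*1/16 + 14035/70509*1/16 + 355/3711*1/16 = 355/3711 = pi_s_5  (ok)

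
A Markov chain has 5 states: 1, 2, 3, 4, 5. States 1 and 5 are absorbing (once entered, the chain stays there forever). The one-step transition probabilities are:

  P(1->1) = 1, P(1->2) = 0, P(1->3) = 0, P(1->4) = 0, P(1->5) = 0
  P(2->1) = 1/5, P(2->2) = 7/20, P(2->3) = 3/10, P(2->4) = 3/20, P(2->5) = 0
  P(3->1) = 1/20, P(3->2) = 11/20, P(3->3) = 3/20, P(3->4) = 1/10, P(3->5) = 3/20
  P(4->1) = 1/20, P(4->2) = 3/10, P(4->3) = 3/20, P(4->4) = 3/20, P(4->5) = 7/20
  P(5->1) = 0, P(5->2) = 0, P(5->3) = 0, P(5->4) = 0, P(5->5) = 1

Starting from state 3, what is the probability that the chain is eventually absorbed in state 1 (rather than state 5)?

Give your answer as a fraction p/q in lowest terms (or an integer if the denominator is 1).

Let a_i = P(absorbed in 1 | start in state i).
Boundary conditions: a_1 = 1, a_5 = 0.
For each transient state i, a_i = sum_j P(i->j) * a_j:
  a_2 = 1/5*a_1 + 7/20*a_2 + 3/10*a_3 + 3/20*a_4 + 0*a_5
  a_3 = 1/20*a_1 + 11/20*a_2 + 3/20*a_3 + 1/10*a_4 + 3/20*a_5
  a_4 = 1/20*a_1 + 3/10*a_2 + 3/20*a_3 + 3/20*a_4 + 7/20*a_5

Substituting a_1 = 1 and a_5 = 0, rearrange to (I - Q) a = r where r[i] = P(i -> 1):
  [13/20, -3/10, -3/20] . (a_2, a_3, a_4) = 1/5
  [-11/20, 17/20, -1/10] . (a_2, a_3, a_4) = 1/20
  [-3/10, -3/20, 17/20] . (a_2, a_3, a_4) = 1/20

Solving yields:
  a_2 = 653/1040
  a_3 = 529/1040
  a_4 = 77/208

Starting state is 3, so the absorption probability is a_3 = 529/1040.

Answer: 529/1040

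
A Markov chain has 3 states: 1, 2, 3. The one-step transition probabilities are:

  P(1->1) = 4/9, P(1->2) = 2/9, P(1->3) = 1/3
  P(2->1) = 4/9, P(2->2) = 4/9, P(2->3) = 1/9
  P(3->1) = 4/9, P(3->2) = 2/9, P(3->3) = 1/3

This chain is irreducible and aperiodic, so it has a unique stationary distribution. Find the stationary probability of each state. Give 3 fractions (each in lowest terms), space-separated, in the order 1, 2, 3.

Answer: 4/9 2/7 17/63

Derivation:
The stationary distribution satisfies pi = pi * P, i.e.:
  pi_1 = 4/9*pi_1 + 4/9*pi_2 + 4/9*pi_3
  pi_2 = 2/9*pi_1 + 4/9*pi_2 + 2/9*pi_3
  pi_3 = 1/3*pi_1 + 1/9*pi_2 + 1/3*pi_3
with normalization: pi_1 + pi_2 + pi_3 = 1.

Using the first 2 balance equations plus normalization, the linear system A*pi = b is:
  [-5/9, 4/9, 4/9] . pi = 0
  [2/9, -5/9, 2/9] . pi = 0
  [1, 1, 1] . pi = 1

Solving yields:
  pi_1 = 4/9
  pi_2 = 2/7
  pi_3 = 17/63

Verification (pi * P):
  4/9*4/9 + 2/7*4/9 + 17/63*4/9 = 4/9 = pi_1  (ok)
  4/9*2/9 + 2/7*4/9 + 17/63*2/9 = 2/7 = pi_2  (ok)
  4/9*1/3 + 2/7*1/9 + 17/63*1/3 = 17/63 = pi_3  (ok)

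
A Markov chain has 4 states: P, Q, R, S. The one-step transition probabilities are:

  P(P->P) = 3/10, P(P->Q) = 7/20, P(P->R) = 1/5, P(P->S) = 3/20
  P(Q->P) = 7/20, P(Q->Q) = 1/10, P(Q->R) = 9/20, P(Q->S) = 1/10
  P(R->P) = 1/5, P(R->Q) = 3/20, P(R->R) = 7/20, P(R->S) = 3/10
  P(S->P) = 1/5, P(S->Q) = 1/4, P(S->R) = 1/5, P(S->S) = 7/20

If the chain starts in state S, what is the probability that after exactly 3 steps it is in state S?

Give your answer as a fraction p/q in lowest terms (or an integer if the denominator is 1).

Answer: 923/4000

Derivation:
Computing P^3 by repeated multiplication:
P^1 =
  P: [3/10, 7/20, 1/5, 3/20]
  Q: [7/20, 1/10, 9/20, 1/10]
  R: [1/5, 3/20, 7/20, 3/10]
  S: [1/5, 1/4, 1/5, 7/20]
P^2 =
  P: [113/400, 83/400, 127/400, 77/400]
  Q: [1/4, 9/40, 117/400, 93/400]
  R: [97/400, 17/80, 29/100, 51/200]
  S: [103/400, 17/80, 117/400, 19/80]
P^3 =
  P: [83/320, 1723/8000, 599/2000, 903/4000]
  Q: [207/800, 53/250, 2401/8000, 1833/8000]
  R: [2049/8000, 1707/8000, 2373/8000, 1871/8000]
  S: [2061/8000, 1717/8000, 297/1000, 923/4000]

(P^3)[S -> S] = 923/4000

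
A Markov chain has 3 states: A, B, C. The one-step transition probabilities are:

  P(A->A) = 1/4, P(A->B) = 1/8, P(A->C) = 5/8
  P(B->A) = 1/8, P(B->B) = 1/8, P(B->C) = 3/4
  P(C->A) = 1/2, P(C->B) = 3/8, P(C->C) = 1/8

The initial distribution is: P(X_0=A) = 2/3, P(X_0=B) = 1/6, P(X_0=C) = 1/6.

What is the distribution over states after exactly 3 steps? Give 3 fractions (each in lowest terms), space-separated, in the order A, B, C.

Answer: 473/1536 83/384 731/1536

Derivation:
Propagating the distribution step by step (d_{t+1} = d_t * P):
d_0 = (A=2/3, B=1/6, C=1/6)
  d_1[A] = 2/3*1/4 + 1/6*1/8 + 1/6*1/2 = 13/48
  d_1[B] = 2/3*1/8 + 1/6*1/8 + 1/6*3/8 = 1/6
  d_1[C] = 2/3*5/8 + 1/6*3/4 + 1/6*1/8 = 9/16
d_1 = (A=13/48, B=1/6, C=9/16)
  d_2[A] = 13/48*1/4 + 1/6*1/8 + 9/16*1/2 = 71/192
  d_2[B] = 13/48*1/8 + 1/6*1/8 + 9/16*3/8 = 17/64
  d_2[C] = 13/48*5/8 + 1/6*3/4 + 9/16*1/8 = 35/96
d_2 = (A=71/192, B=17/64, C=35/96)
  d_3[A] = 71/192*1/4 + 17/64*1/8 + 35/96*1/2 = 473/1536
  d_3[B] = 71/192*1/8 + 17/64*1/8 + 35/96*3/8 = 83/384
  d_3[C] = 71/192*5/8 + 17/64*3/4 + 35/96*1/8 = 731/1536
d_3 = (A=473/1536, B=83/384, C=731/1536)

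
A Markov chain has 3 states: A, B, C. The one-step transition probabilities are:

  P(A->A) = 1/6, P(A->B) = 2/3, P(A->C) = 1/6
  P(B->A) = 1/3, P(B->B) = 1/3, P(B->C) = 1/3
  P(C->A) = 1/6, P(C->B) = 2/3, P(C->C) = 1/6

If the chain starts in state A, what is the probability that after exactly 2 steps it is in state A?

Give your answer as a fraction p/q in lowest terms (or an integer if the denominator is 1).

Answer: 5/18

Derivation:
Computing P^2 by repeated multiplication:
P^1 =
  A: [1/6, 2/3, 1/6]
  B: [1/3, 1/3, 1/3]
  C: [1/6, 2/3, 1/6]
P^2 =
  A: [5/18, 4/9, 5/18]
  B: [2/9, 5/9, 2/9]
  C: [5/18, 4/9, 5/18]

(P^2)[A -> A] = 5/18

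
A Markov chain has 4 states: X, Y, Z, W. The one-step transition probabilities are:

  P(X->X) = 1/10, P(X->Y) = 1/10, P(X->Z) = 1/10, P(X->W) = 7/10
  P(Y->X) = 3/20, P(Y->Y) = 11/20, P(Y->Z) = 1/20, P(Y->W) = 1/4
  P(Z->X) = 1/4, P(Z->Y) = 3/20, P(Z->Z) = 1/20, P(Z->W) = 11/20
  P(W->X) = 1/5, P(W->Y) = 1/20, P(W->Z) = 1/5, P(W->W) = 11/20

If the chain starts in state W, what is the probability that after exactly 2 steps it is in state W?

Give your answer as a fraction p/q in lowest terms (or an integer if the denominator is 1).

Answer: 113/200

Derivation:
Computing P^2 by repeated multiplication:
P^1 =
  X: [1/10, 1/10, 1/10, 7/10]
  Y: [3/20, 11/20, 1/20, 1/4]
  Z: [1/4, 3/20, 1/20, 11/20]
  W: [1/5, 1/20, 1/5, 11/20]
P^2 =
  X: [19/100, 23/200, 4/25, 107/200]
  Y: [4/25, 27/80, 19/200, 163/400]
  Z: [17/100, 57/400, 29/200, 217/400]
  W: [3/16, 21/200, 57/400, 113/200]

(P^2)[W -> W] = 113/200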